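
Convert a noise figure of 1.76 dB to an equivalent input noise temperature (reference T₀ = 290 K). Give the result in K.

F = 10^(1.76/10) = 1.49968
T_e = (F − 1)·T₀ = (1.49968 − 1) × 290 = 145 K

145 K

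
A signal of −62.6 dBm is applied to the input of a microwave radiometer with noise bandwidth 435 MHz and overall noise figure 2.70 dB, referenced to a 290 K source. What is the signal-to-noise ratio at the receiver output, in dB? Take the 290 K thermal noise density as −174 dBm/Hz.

Noise floor: N = −174 + 10 log₁₀(B) + NF
10 log₁₀(4.35×10⁸) = 86.38 dB
N = −174 + 86.38 + 2.70 = −84.92 dBm
SNR = P_sig − N = −62.6 − (−84.92) = 22.32 dB → 22.3 dB

22.3 dB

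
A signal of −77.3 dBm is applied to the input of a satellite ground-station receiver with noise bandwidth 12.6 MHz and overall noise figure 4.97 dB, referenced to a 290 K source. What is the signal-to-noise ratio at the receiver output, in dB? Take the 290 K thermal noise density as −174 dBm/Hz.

20.7 dB

Noise floor: N = −174 + 10 log₁₀(B) + NF
10 log₁₀(1.26×10⁷) = 71 dB
N = −174 + 71 + 4.97 = −98.03 dBm
SNR = P_sig − N = −77.3 − (−98.03) = 20.73 dB → 20.7 dB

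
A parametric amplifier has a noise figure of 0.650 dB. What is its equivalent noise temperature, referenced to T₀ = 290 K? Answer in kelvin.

46.8 K

F = 10^(0.650/10) = 1.16145
T_e = (F − 1)·T₀ = (1.16145 − 1) × 290 = 46.8 K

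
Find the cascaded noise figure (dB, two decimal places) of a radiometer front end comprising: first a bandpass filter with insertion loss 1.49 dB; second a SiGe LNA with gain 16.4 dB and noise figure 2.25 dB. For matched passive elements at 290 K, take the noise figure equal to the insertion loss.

3.74 dB

Convert to linear (a loss of L dB is a gain of −L dB): F_i = 10^(NF_i/10), G_i = 10^(G_i,dB/10)
  Stage 1: F_1 = 10^(1.49/10) = 1.409, G_1 = 10^(−1.49/10) = 0.7096
  Stage 2: F_2 = 10^(2.25/10) = 1.679, G_2 = 10^(16.4/10) = 43.65
Friis cascade:
  F = 1.409 + (1.679 − 1)/0.7096 = 2.366
NF = 10 log₁₀(2.366) = 3.74 dB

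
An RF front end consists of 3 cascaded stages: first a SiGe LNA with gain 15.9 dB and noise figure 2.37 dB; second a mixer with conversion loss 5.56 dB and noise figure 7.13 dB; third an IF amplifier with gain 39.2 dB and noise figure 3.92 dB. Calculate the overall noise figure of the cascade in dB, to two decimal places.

Convert to linear (a loss of L dB is a gain of −L dB): F_i = 10^(NF_i/10), G_i = 10^(G_i,dB/10)
  Stage 1: F_1 = 10^(2.37/10) = 1.726, G_1 = 10^(15.9/10) = 38.90
  Stage 2: F_2 = 10^(7.13/10) = 5.164, G_2 = 10^(−5.56/10) = 0.2780
  Stage 3: F_3 = 10^(3.92/10) = 2.466, G_3 = 10^(39.2/10) = 8318
Friis cascade:
  F = 1.726 + (5.164 − 1)/38.90 + (2.466 − 1)/10.81 = 1.968
NF = 10 log₁₀(1.968) = 2.94 dB

2.94 dB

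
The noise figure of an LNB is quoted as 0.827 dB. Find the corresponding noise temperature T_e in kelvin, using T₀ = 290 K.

60.8 K

F = 10^(0.827/10) = 1.20976
T_e = (F − 1)·T₀ = (1.20976 − 1) × 290 = 60.8 K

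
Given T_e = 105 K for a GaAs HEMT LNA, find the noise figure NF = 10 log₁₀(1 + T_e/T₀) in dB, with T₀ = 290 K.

1.34 dB

F = 1 + T_e/T₀ = 1 + 105/290 = 1.36207
NF = 10 log₁₀(1.36207) = 1.34 dB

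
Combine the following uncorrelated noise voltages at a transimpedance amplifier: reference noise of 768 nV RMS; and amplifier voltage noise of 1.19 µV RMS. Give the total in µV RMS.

Uncorrelated sources add in power (mean-square): V_tot = √(ΣV_i²)
V_tot = √[(7.68×10⁻⁷)² + (1.19×10⁻⁶)²] = 1.42×10⁻⁶ V = 1.42 µV

1.42 µV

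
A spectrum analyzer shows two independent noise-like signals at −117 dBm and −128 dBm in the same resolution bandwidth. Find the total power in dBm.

−116.7 dBm

Convert to linear, add, convert back:
P₁ = 2.00×10⁻¹⁵ W, P₂ = 1.58×10⁻¹⁶ W
P_tot = 2.15×10⁻¹⁵ W → 10 log₁₀(P_tot / 10⁻³) = −116.7 dBm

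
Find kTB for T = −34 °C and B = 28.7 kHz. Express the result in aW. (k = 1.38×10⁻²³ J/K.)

T = −34 °C + 273.15 = 239.15 K
P_n = kTB = 1.38×10⁻²³ × 239.15 × 2.87×10⁴ = 9.47×10⁻¹⁷ W = 94.7 aW

94.7 aW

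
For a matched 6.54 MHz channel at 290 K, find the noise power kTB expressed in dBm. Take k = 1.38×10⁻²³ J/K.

−105.8 dBm

P_n = kTB = 1.38×10⁻²³ × 290 × 6.54×10⁶ = 2.62×10⁻¹⁴ W
In dBm: 10 log₁₀(2.62×10⁻¹⁴ / 10⁻³) = −105.8 dBm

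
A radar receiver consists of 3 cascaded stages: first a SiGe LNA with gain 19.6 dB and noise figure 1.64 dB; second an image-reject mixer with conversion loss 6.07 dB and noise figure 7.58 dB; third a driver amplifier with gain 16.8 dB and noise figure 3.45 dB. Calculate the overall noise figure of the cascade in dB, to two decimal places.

1.94 dB

Convert to linear (a loss of L dB is a gain of −L dB): F_i = 10^(NF_i/10), G_i = 10^(G_i,dB/10)
  Stage 1: F_1 = 10^(1.64/10) = 1.459, G_1 = 10^(19.6/10) = 91.20
  Stage 2: F_2 = 10^(7.58/10) = 5.728, G_2 = 10^(−6.07/10) = 0.2472
  Stage 3: F_3 = 10^(3.45/10) = 2.213, G_3 = 10^(16.8/10) = 47.86
Friis cascade:
  F = 1.459 + (5.728 − 1)/91.20 + (2.213 − 1)/22.54 = 1.564
NF = 10 log₁₀(1.564) = 1.94 dB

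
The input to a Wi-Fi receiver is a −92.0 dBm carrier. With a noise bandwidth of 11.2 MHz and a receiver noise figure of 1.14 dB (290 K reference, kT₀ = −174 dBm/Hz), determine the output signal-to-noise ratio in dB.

10.4 dB

Noise floor: N = −174 + 10 log₁₀(B) + NF
10 log₁₀(1.12×10⁷) = 70.49 dB
N = −174 + 70.49 + 1.14 = −102.37 dBm
SNR = P_sig − N = −92.0 − (−102.37) = 10.37 dB → 10.4 dB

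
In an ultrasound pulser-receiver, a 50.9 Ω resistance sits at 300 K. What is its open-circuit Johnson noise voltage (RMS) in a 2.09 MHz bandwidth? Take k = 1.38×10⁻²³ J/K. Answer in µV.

1.33 µV

V_n = √(4kTRB)
4kTRB = 4 × 1.38×10⁻²³ × 300 × 5.09×10¹ × 2.09×10⁶ = 1.76×10⁻¹² V²
V_n = √(1.76×10⁻¹²) = 1.33×10⁻⁶ V = 1.33 µV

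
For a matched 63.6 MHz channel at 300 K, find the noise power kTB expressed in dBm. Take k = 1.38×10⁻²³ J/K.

−95.8 dBm

P_n = kTB = 1.38×10⁻²³ × 300 × 6.36×10⁷ = 2.63×10⁻¹³ W
In dBm: 10 log₁₀(2.63×10⁻¹³ / 10⁻³) = −95.8 dBm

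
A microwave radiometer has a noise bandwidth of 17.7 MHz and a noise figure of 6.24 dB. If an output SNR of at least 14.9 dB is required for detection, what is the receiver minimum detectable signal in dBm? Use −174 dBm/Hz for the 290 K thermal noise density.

Sensitivity = −174 + 10 log₁₀(B) + NF + SNR_min
= −174 + 72.48 + 6.24 + 14.9
= −80.38 dBm → −80.4 dBm

−80.4 dBm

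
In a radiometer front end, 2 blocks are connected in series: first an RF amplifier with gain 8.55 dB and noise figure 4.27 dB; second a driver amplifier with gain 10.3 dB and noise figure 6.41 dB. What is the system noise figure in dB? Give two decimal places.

4.98 dB

Convert to linear (a loss of L dB is a gain of −L dB): F_i = 10^(NF_i/10), G_i = 10^(G_i,dB/10)
  Stage 1: F_1 = 10^(4.27/10) = 2.673, G_1 = 10^(8.55/10) = 7.161
  Stage 2: F_2 = 10^(6.41/10) = 4.375, G_2 = 10^(10.3/10) = 10.72
Friis cascade:
  F = 2.673 + (4.375 − 1)/7.161 = 3.144
NF = 10 log₁₀(3.144) = 4.98 dB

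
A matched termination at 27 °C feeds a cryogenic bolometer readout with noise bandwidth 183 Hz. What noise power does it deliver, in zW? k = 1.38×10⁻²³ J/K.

T = 27 °C + 273.15 = 300.15 K
P_n = kTB = 1.38×10⁻²³ × 300.15 × 1.83×10² = 7.58×10⁻¹⁹ W = 758 zW

758 zW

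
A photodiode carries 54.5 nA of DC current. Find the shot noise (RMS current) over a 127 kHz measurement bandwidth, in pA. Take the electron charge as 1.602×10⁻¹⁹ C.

47.1 pA

I_n = √(2qI·B)
2qI·B = 2 × 1.602×10⁻¹⁹ × 5.45×10⁻⁸ × 1.27×10⁵ = 2.22×10⁻²¹ A²
I_n = √(2.22×10⁻²¹) = 4.71×10⁻¹¹ A = 47.1 pA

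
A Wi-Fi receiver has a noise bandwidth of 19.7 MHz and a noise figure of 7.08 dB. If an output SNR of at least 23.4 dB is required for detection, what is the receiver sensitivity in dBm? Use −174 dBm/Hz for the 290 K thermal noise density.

−70.6 dBm

Sensitivity = −174 + 10 log₁₀(B) + NF + SNR_min
= −174 + 72.94 + 7.08 + 23.4
= −70.58 dBm → −70.6 dBm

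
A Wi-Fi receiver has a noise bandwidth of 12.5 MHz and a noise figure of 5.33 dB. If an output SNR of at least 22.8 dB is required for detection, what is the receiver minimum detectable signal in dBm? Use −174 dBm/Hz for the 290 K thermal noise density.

Sensitivity = −174 + 10 log₁₀(B) + NF + SNR_min
= −174 + 70.97 + 5.33 + 22.8
= −74.90 dBm → −74.9 dBm

−74.9 dBm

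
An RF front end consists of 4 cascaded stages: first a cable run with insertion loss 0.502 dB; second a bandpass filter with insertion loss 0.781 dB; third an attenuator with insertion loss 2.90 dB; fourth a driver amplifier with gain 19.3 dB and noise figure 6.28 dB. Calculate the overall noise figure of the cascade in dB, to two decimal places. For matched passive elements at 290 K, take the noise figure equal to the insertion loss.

Convert to linear (a loss of L dB is a gain of −L dB): F_i = 10^(NF_i/10), G_i = 10^(G_i,dB/10)
  Stage 1: F_1 = 10^(0.502/10) = 1.123, G_1 = 10^(−0.502/10) = 0.8908
  Stage 2: F_2 = 10^(0.781/10) = 1.197, G_2 = 10^(−0.781/10) = 0.8354
  Stage 3: F_3 = 10^(2.90/10) = 1.950, G_3 = 10^(−2.90/10) = 0.5129
  Stage 4: F_4 = 10^(6.28/10) = 4.246, G_4 = 10^(19.3/10) = 85.11
Friis cascade:
  F = 1.123 + (1.197 − 1)/0.8908 + (1.950 − 1)/0.7442 + (4.246 − 1)/0.3817 = 11.12
NF = 10 log₁₀(11.12) = 10.46 dB

10.46 dB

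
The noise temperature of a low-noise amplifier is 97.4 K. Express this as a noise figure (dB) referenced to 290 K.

1.26 dB

F = 1 + T_e/T₀ = 1 + 97.4/290 = 1.33586
NF = 10 log₁₀(1.33586) = 1.26 dB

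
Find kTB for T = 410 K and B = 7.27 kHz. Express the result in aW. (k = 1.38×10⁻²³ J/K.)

P_n = kTB = 1.38×10⁻²³ × 410 × 7.27×10³ = 4.11×10⁻¹⁷ W = 41.1 aW

41.1 aW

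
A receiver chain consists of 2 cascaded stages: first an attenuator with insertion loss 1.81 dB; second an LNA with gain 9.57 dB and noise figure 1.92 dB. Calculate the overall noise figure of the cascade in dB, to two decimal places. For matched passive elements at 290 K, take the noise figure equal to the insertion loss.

3.73 dB

Convert to linear (a loss of L dB is a gain of −L dB): F_i = 10^(NF_i/10), G_i = 10^(G_i,dB/10)
  Stage 1: F_1 = 10^(1.81/10) = 1.517, G_1 = 10^(−1.81/10) = 0.6592
  Stage 2: F_2 = 10^(1.92/10) = 1.556, G_2 = 10^(9.57/10) = 9.057
Friis cascade:
  F = 1.517 + (1.556 − 1)/0.6592 = 2.360
NF = 10 log₁₀(2.360) = 3.73 dB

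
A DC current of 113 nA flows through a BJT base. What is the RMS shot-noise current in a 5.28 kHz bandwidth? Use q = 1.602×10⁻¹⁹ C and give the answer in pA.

I_n = √(2qI·B)
2qI·B = 2 × 1.602×10⁻¹⁹ × 1.13×10⁻⁷ × 5.28×10³ = 1.91×10⁻²² A²
I_n = √(1.91×10⁻²²) = 1.38×10⁻¹¹ A = 13.8 pA

13.8 pA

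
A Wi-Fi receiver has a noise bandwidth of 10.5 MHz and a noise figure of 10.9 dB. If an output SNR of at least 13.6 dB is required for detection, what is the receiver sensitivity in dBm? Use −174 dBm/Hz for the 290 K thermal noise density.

Sensitivity = −174 + 10 log₁₀(B) + NF + SNR_min
= −174 + 70.21 + 10.9 + 13.6
= −79.29 dBm → −79.3 dBm

−79.3 dBm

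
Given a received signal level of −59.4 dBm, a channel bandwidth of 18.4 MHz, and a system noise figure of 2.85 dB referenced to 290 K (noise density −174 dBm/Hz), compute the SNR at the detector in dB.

39.1 dB

Noise floor: N = −174 + 10 log₁₀(B) + NF
10 log₁₀(1.84×10⁷) = 72.65 dB
N = −174 + 72.65 + 2.85 = −98.50 dBm
SNR = P_sig − N = −59.4 − (−98.50) = 39.10 dB → 39.1 dB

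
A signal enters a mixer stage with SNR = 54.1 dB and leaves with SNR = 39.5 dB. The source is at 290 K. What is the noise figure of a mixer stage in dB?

NF (dB) = SNR_in(dB) − SNR_out(dB) when the source is at T₀
NF = 54.1 − 39.5 = 14.6 dB

14.6 dB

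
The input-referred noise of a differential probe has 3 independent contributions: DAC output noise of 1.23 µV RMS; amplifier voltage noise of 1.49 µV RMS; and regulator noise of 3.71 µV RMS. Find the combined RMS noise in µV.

Uncorrelated sources add in power (mean-square): V_tot = √(ΣV_i²)
V_tot = √[(1.23×10⁻⁶)² + (1.49×10⁻⁶)² + (3.71×10⁻⁶)²] = 4.18×10⁻⁶ V = 4.18 µV

4.18 µV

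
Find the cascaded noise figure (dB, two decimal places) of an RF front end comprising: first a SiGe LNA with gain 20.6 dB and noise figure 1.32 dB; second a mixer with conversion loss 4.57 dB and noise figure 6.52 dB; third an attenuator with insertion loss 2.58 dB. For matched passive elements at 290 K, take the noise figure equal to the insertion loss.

1.48 dB

Convert to linear (a loss of L dB is a gain of −L dB): F_i = 10^(NF_i/10), G_i = 10^(G_i,dB/10)
  Stage 1: F_1 = 10^(1.32/10) = 1.355, G_1 = 10^(20.6/10) = 114.8
  Stage 2: F_2 = 10^(6.52/10) = 4.487, G_2 = 10^(−4.57/10) = 0.3491
  Stage 3: F_3 = 10^(2.58/10) = 1.811, G_3 = 10^(−2.58/10) = 0.5521
Friis cascade:
  F = 1.355 + (4.487 − 1)/114.8 + (1.811 − 1)/40.09 = 1.406
NF = 10 log₁₀(1.406) = 1.48 dB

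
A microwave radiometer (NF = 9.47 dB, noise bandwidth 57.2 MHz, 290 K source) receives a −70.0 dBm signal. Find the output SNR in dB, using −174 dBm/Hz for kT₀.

17.0 dB

Noise floor: N = −174 + 10 log₁₀(B) + NF
10 log₁₀(5.72×10⁷) = 77.57 dB
N = −174 + 77.57 + 9.47 = −86.96 dBm
SNR = P_sig − N = −70.0 − (−86.96) = 16.96 dB → 17.0 dB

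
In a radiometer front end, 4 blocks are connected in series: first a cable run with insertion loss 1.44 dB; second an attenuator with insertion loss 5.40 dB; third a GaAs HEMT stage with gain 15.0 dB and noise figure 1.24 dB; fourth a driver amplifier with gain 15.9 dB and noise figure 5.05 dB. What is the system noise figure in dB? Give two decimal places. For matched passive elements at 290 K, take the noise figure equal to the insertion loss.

8.30 dB

Convert to linear (a loss of L dB is a gain of −L dB): F_i = 10^(NF_i/10), G_i = 10^(G_i,dB/10)
  Stage 1: F_1 = 10^(1.44/10) = 1.393, G_1 = 10^(−1.44/10) = 0.7178
  Stage 2: F_2 = 10^(5.40/10) = 3.467, G_2 = 10^(−5.40/10) = 0.2884
  Stage 3: F_3 = 10^(1.24/10) = 1.330, G_3 = 10^(15.0/10) = 31.62
  Stage 4: F_4 = 10^(5.05/10) = 3.199, G_4 = 10^(15.9/10) = 38.90
Friis cascade:
  F = 1.393 + (3.467 − 1)/0.7178 + (1.330 − 1)/0.2070 + (3.199 − 1)/6.546 = 6.763
NF = 10 log₁₀(6.763) = 8.30 dB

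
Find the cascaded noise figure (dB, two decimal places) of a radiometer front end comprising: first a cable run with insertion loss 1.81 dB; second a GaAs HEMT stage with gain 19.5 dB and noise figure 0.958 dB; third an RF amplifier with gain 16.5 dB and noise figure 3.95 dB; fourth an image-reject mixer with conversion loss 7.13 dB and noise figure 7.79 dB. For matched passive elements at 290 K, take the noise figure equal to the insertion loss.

Convert to linear (a loss of L dB is a gain of −L dB): F_i = 10^(NF_i/10), G_i = 10^(G_i,dB/10)
  Stage 1: F_1 = 10^(1.81/10) = 1.517, G_1 = 10^(−1.81/10) = 0.6592
  Stage 2: F_2 = 10^(0.958/10) = 1.247, G_2 = 10^(19.5/10) = 89.13
  Stage 3: F_3 = 10^(3.95/10) = 2.483, G_3 = 10^(16.5/10) = 44.67
  Stage 4: F_4 = 10^(7.79/10) = 6.012, G_4 = 10^(−7.13/10) = 0.1936
Friis cascade:
  F = 1.517 + (1.247 − 1)/0.6592 + (2.483 − 1)/58.75 + (6.012 − 1)/2624 = 1.919
NF = 10 log₁₀(1.919) = 2.83 dB

2.83 dB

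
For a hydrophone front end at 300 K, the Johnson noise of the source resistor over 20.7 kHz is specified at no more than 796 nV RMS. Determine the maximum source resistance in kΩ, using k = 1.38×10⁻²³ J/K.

1.85 kΩ

Johnson–Nyquist: V_n = √(4kTRB) ⇒ R = V_n² / (4kTB)
4kTB = 4 × 1.38×10⁻²³ × 300 × 2.07×10⁴ = 3.43×10⁻¹⁶
R = (7.96×10⁻⁷)² / 3.43×10⁻¹⁶ = 1.85×10³ Ω = 1.85 kΩ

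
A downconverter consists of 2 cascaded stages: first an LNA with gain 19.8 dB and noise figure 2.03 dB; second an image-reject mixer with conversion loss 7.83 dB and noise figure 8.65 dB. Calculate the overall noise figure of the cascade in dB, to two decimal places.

Convert to linear (a loss of L dB is a gain of −L dB): F_i = 10^(NF_i/10), G_i = 10^(G_i,dB/10)
  Stage 1: F_1 = 10^(2.03/10) = 1.596, G_1 = 10^(19.8/10) = 95.50
  Stage 2: F_2 = 10^(8.65/10) = 7.328, G_2 = 10^(−7.83/10) = 0.1648
Friis cascade:
  F = 1.596 + (7.328 − 1)/95.50 = 1.662
NF = 10 log₁₀(1.662) = 2.21 dB

2.21 dB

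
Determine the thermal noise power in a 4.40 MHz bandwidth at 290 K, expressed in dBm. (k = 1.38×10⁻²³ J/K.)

−107.5 dBm

P_n = kTB = 1.38×10⁻²³ × 290 × 4.40×10⁶ = 1.76×10⁻¹⁴ W
In dBm: 10 log₁₀(1.76×10⁻¹⁴ / 10⁻³) = −107.5 dBm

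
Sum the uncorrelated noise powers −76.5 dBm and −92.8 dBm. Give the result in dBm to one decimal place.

−76.4 dBm

Convert to linear, add, convert back:
P₁ = 2.24×10⁻¹¹ W, P₂ = 5.25×10⁻¹³ W
P_tot = 2.29×10⁻¹¹ W → 10 log₁₀(P_tot / 10⁻³) = −76.4 dBm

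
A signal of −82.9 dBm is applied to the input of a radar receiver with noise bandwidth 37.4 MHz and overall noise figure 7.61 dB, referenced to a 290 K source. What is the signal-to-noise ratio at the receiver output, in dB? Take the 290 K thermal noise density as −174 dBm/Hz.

7.8 dB

Noise floor: N = −174 + 10 log₁₀(B) + NF
10 log₁₀(3.74×10⁷) = 75.73 dB
N = −174 + 75.73 + 7.61 = −90.66 dBm
SNR = P_sig − N = −82.9 − (−90.66) = 7.76 dB → 7.8 dB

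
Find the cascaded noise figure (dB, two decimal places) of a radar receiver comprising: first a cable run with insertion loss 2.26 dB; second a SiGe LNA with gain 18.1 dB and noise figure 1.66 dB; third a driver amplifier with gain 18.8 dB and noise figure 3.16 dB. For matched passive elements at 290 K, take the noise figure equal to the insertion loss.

Convert to linear (a loss of L dB is a gain of −L dB): F_i = 10^(NF_i/10), G_i = 10^(G_i,dB/10)
  Stage 1: F_1 = 10^(2.26/10) = 1.683, G_1 = 10^(−2.26/10) = 0.5943
  Stage 2: F_2 = 10^(1.66/10) = 1.466, G_2 = 10^(18.1/10) = 64.57
  Stage 3: F_3 = 10^(3.16/10) = 2.070, G_3 = 10^(18.8/10) = 75.86
Friis cascade:
  F = 1.683 + (1.466 − 1)/0.5943 + (2.070 − 1)/38.37 = 2.494
NF = 10 log₁₀(2.494) = 3.97 dB

3.97 dB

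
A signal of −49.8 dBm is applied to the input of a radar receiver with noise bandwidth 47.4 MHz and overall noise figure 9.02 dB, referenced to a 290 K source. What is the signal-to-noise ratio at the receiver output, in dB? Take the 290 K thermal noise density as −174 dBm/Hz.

38.4 dB

Noise floor: N = −174 + 10 log₁₀(B) + NF
10 log₁₀(4.74×10⁷) = 76.76 dB
N = −174 + 76.76 + 9.02 = −88.22 dBm
SNR = P_sig − N = −49.8 − (−88.22) = 38.42 dB → 38.4 dB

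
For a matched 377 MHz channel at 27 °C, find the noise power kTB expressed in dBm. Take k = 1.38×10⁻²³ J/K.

−88.1 dBm

T = 27 °C + 273.15 = 300.15 K
P_n = kTB = 1.38×10⁻²³ × 300.15 × 3.77×10⁸ = 1.56×10⁻¹² W
In dBm: 10 log₁₀(1.56×10⁻¹² / 10⁻³) = −88.1 dBm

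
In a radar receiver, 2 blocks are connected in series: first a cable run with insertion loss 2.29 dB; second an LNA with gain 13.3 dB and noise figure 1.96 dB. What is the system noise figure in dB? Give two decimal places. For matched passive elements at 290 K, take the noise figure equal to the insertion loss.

Convert to linear (a loss of L dB is a gain of −L dB): F_i = 10^(NF_i/10), G_i = 10^(G_i,dB/10)
  Stage 1: F_1 = 10^(2.29/10) = 1.694, G_1 = 10^(−2.29/10) = 0.5902
  Stage 2: F_2 = 10^(1.96/10) = 1.570, G_2 = 10^(13.3/10) = 21.38
Friis cascade:
  F = 1.694 + (1.570 − 1)/0.5902 = 2.661
NF = 10 log₁₀(2.661) = 4.25 dB

4.25 dB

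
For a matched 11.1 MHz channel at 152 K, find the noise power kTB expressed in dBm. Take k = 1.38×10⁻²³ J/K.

P_n = kTB = 1.38×10⁻²³ × 152 × 1.11×10⁷ = 2.33×10⁻¹⁴ W
In dBm: 10 log₁₀(2.33×10⁻¹⁴ / 10⁻³) = −106.3 dBm

−106.3 dBm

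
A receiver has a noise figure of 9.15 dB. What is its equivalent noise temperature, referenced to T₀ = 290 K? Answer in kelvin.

2095 K

F = 10^(9.15/10) = 8.22243
T_e = (F − 1)·T₀ = (8.22243 − 1) × 290 = 2095 K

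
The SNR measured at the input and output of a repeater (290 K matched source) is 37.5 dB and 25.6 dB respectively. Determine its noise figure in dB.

NF (dB) = SNR_in(dB) − SNR_out(dB) when the source is at T₀
NF = 37.5 − 25.6 = 11.9 dB

11.9 dB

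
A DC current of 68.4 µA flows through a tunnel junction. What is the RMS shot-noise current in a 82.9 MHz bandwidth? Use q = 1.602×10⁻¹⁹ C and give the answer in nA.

42.6 nA

I_n = √(2qI·B)
2qI·B = 2 × 1.602×10⁻¹⁹ × 6.84×10⁻⁵ × 8.29×10⁷ = 1.82×10⁻¹⁵ A²
I_n = √(1.82×10⁻¹⁵) = 4.26×10⁻⁸ A = 42.6 nA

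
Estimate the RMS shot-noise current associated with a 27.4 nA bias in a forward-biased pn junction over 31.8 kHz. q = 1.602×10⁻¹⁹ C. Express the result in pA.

I_n = √(2qI·B)
2qI·B = 2 × 1.602×10⁻¹⁹ × 2.74×10⁻⁸ × 3.18×10⁴ = 2.79×10⁻²² A²
I_n = √(2.79×10⁻²²) = 1.67×10⁻¹¹ A = 16.7 pA

16.7 pA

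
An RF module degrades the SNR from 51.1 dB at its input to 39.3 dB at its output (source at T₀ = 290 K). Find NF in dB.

11.8 dB

NF (dB) = SNR_in(dB) − SNR_out(dB) when the source is at T₀
NF = 51.1 − 39.3 = 11.8 dB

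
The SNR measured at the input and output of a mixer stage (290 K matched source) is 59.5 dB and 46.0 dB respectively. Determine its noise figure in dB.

13.5 dB

NF (dB) = SNR_in(dB) − SNR_out(dB) when the source is at T₀
NF = 59.5 − 46.0 = 13.5 dB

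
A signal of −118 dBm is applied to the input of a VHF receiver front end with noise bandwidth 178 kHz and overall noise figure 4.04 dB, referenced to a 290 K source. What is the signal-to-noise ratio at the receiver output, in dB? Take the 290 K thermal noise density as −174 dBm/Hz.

−0.5 dB

Noise floor: N = −174 + 10 log₁₀(B) + NF
10 log₁₀(1.78×10⁵) = 52.5 dB
N = −174 + 52.5 + 4.04 = −117.46 dBm
SNR = P_sig − N = −118 − (−117.46) = −0.54 dB → −0.5 dB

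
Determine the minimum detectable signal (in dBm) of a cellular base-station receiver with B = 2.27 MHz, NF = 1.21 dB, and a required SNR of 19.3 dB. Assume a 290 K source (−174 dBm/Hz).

Sensitivity = −174 + 10 log₁₀(B) + NF + SNR_min
= −174 + 63.56 + 1.21 + 19.3
= −89.93 dBm → −89.9 dBm

−89.9 dBm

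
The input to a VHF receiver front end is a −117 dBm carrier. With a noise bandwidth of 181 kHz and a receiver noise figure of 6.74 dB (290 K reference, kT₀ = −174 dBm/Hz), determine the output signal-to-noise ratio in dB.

−2.3 dB

Noise floor: N = −174 + 10 log₁₀(B) + NF
10 log₁₀(1.81×10⁵) = 52.58 dB
N = −174 + 52.58 + 6.74 = −114.68 dBm
SNR = P_sig − N = −117 − (−114.68) = −2.32 dB → −2.3 dB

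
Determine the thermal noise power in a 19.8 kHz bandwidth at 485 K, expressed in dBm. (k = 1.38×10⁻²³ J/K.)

P_n = kTB = 1.38×10⁻²³ × 485 × 1.98×10⁴ = 1.33×10⁻¹⁶ W
In dBm: 10 log₁₀(1.33×10⁻¹⁶ / 10⁻³) = −128.8 dBm

−128.8 dBm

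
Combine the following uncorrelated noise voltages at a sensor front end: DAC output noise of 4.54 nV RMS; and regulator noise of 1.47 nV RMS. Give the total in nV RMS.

4.77 nV

Uncorrelated sources add in power (mean-square): V_tot = √(ΣV_i²)
V_tot = √[(4.54×10⁻⁹)² + (1.47×10⁻⁹)²] = 4.77×10⁻⁹ V = 4.77 nV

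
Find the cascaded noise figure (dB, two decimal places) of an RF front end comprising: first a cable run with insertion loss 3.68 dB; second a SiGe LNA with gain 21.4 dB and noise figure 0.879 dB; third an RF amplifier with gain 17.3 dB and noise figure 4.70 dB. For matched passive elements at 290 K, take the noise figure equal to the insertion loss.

4.61 dB

Convert to linear (a loss of L dB is a gain of −L dB): F_i = 10^(NF_i/10), G_i = 10^(G_i,dB/10)
  Stage 1: F_1 = 10^(3.68/10) = 2.333, G_1 = 10^(−3.68/10) = 0.4285
  Stage 2: F_2 = 10^(0.879/10) = 1.224, G_2 = 10^(21.4/10) = 138.0
  Stage 3: F_3 = 10^(4.70/10) = 2.951, G_3 = 10^(17.3/10) = 53.70
Friis cascade:
  F = 2.333 + (1.224 − 1)/0.4285 + (2.951 − 1)/59.16 = 2.890
NF = 10 log₁₀(2.890) = 4.61 dB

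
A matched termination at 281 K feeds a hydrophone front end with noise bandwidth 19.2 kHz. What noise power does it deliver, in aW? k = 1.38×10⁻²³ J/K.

74.5 aW

P_n = kTB = 1.38×10⁻²³ × 281 × 1.92×10⁴ = 7.45×10⁻¹⁷ W = 74.5 aW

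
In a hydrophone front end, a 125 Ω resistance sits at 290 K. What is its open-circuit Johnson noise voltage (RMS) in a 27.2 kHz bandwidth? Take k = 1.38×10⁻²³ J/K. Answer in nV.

233 nV

V_n = √(4kTRB)
4kTRB = 4 × 1.38×10⁻²³ × 290 × 1.25×10² × 2.72×10⁴ = 5.44×10⁻¹⁴ V²
V_n = √(5.44×10⁻¹⁴) = 2.33×10⁻⁷ V = 233 nV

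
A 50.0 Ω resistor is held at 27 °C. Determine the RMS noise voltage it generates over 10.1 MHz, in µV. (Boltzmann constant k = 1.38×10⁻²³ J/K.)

T = 27 °C + 273.15 = 300.15 K
V_n = √(4kTRB)
4kTRB = 4 × 1.38×10⁻²³ × 300.15 × 5.00×10¹ × 1.01×10⁷ = 8.37×10⁻¹² V²
V_n = √(8.37×10⁻¹²) = 2.89×10⁻⁶ V = 2.89 µV

2.89 µV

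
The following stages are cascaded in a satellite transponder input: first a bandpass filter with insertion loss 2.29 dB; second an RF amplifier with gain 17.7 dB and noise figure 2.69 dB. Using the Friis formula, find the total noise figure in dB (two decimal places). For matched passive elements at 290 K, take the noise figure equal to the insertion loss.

4.98 dB

Convert to linear (a loss of L dB is a gain of −L dB): F_i = 10^(NF_i/10), G_i = 10^(G_i,dB/10)
  Stage 1: F_1 = 10^(2.29/10) = 1.694, G_1 = 10^(−2.29/10) = 0.5902
  Stage 2: F_2 = 10^(2.69/10) = 1.858, G_2 = 10^(17.7/10) = 58.88
Friis cascade:
  F = 1.694 + (1.858 − 1)/0.5902 = 3.148
NF = 10 log₁₀(3.148) = 4.98 dB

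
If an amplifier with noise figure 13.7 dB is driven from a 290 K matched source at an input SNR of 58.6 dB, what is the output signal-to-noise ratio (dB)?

By definition F = SNR_in/SNR_out, so in dB: SNR_out = SNR_in − NF
SNR_out = 58.6 − 13.7 = 44.9 dB

44.9 dB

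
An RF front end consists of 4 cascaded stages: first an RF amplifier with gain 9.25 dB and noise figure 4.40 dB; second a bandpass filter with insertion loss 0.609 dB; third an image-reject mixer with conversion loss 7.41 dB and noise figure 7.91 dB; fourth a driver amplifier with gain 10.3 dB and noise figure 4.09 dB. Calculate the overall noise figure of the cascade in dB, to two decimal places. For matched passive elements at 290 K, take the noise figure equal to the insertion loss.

6.68 dB

Convert to linear (a loss of L dB is a gain of −L dB): F_i = 10^(NF_i/10), G_i = 10^(G_i,dB/10)
  Stage 1: F_1 = 10^(4.40/10) = 2.754, G_1 = 10^(9.25/10) = 8.414
  Stage 2: F_2 = 10^(0.609/10) = 1.151, G_2 = 10^(−0.609/10) = 0.8692
  Stage 3: F_3 = 10^(7.91/10) = 6.180, G_3 = 10^(−7.41/10) = 0.1816
  Stage 4: F_4 = 10^(4.09/10) = 2.564, G_4 = 10^(10.3/10) = 10.72
Friis cascade:
  F = 2.754 + (1.151 − 1)/8.414 + (6.180 − 1)/7.313 + (2.564 − 1)/1.328 = 4.659
NF = 10 log₁₀(4.659) = 6.68 dB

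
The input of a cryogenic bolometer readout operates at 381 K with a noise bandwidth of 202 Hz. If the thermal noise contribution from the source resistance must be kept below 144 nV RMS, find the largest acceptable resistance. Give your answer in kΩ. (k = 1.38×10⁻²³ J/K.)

4.88 kΩ

Johnson–Nyquist: V_n = √(4kTRB) ⇒ R = V_n² / (4kTB)
4kTB = 4 × 1.38×10⁻²³ × 381 × 2.02×10² = 4.25×10⁻¹⁸
R = (1.44×10⁻⁷)² / 4.25×10⁻¹⁸ = 4.88×10³ Ω = 4.88 kΩ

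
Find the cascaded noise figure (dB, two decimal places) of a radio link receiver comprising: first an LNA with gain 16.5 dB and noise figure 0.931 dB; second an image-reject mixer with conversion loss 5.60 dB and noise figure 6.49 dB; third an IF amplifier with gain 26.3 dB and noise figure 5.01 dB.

1.74 dB

Convert to linear (a loss of L dB is a gain of −L dB): F_i = 10^(NF_i/10), G_i = 10^(G_i,dB/10)
  Stage 1: F_1 = 10^(0.931/10) = 1.239, G_1 = 10^(16.5/10) = 44.67
  Stage 2: F_2 = 10^(6.49/10) = 4.457, G_2 = 10^(−5.60/10) = 0.2754
  Stage 3: F_3 = 10^(5.01/10) = 3.170, G_3 = 10^(26.3/10) = 426.6
Friis cascade:
  F = 1.239 + (4.457 − 1)/44.67 + (3.170 − 1)/12.30 = 1.493
NF = 10 log₁₀(1.493) = 1.74 dB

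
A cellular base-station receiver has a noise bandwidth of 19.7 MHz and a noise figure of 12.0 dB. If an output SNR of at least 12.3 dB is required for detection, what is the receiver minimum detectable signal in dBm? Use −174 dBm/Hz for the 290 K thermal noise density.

Sensitivity = −174 + 10 log₁₀(B) + NF + SNR_min
= −174 + 72.94 + 12.0 + 12.3
= −76.76 dBm → −76.8 dBm

−76.8 dBm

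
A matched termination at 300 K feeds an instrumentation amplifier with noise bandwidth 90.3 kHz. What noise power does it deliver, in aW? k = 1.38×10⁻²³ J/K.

374 aW

P_n = kTB = 1.38×10⁻²³ × 300 × 9.03×10⁴ = 3.74×10⁻¹⁶ W = 374 aW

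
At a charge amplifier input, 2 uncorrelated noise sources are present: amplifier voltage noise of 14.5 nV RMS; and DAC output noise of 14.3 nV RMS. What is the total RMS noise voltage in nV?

Uncorrelated sources add in power (mean-square): V_tot = √(ΣV_i²)
V_tot = √[(1.45×10⁻⁸)² + (1.43×10⁻⁸)²] = 2.04×10⁻⁸ V = 20.4 nV

20.4 nV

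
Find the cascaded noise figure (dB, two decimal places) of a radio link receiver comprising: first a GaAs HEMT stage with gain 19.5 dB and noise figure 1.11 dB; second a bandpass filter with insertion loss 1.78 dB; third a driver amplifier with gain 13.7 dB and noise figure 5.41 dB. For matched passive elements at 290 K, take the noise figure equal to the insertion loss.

1.27 dB

Convert to linear (a loss of L dB is a gain of −L dB): F_i = 10^(NF_i/10), G_i = 10^(G_i,dB/10)
  Stage 1: F_1 = 10^(1.11/10) = 1.291, G_1 = 10^(19.5/10) = 89.13
  Stage 2: F_2 = 10^(1.78/10) = 1.507, G_2 = 10^(−1.78/10) = 0.6637
  Stage 3: F_3 = 10^(5.41/10) = 3.475, G_3 = 10^(13.7/10) = 23.44
Friis cascade:
  F = 1.291 + (1.507 − 1)/89.13 + (3.475 − 1)/59.16 = 1.339
NF = 10 log₁₀(1.339) = 1.27 dB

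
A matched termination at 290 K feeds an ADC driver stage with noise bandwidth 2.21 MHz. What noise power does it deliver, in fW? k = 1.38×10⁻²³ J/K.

8.84 fW

P_n = kTB = 1.38×10⁻²³ × 290 × 2.21×10⁶ = 8.84×10⁻¹⁵ W = 8.84 fW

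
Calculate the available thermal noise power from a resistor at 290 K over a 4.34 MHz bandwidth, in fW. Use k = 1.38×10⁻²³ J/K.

P_n = kTB = 1.38×10⁻²³ × 290 × 4.34×10⁶ = 1.74×10⁻¹⁴ W = 17.4 fW

17.4 fW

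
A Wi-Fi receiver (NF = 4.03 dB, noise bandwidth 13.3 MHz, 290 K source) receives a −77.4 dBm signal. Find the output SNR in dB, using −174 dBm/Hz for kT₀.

Noise floor: N = −174 + 10 log₁₀(B) + NF
10 log₁₀(1.33×10⁷) = 71.24 dB
N = −174 + 71.24 + 4.03 = −98.73 dBm
SNR = P_sig − N = −77.4 − (−98.73) = 21.33 dB → 21.3 dB

21.3 dB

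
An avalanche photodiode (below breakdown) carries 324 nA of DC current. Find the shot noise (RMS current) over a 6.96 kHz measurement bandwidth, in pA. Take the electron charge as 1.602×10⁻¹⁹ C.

I_n = √(2qI·B)
2qI·B = 2 × 1.602×10⁻¹⁹ × 3.24×10⁻⁷ × 6.96×10³ = 7.23×10⁻²² A²
I_n = √(7.23×10⁻²²) = 2.69×10⁻¹¹ A = 26.9 pA

26.9 pA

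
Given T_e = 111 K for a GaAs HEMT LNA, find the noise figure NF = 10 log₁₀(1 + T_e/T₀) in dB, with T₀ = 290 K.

F = 1 + T_e/T₀ = 1 + 111/290 = 1.38276
NF = 10 log₁₀(1.38276) = 1.41 dB

1.41 dB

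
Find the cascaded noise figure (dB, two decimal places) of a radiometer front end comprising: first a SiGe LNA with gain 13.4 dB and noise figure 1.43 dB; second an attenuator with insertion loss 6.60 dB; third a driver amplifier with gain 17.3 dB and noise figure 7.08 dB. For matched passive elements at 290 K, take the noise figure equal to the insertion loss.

3.82 dB

Convert to linear (a loss of L dB is a gain of −L dB): F_i = 10^(NF_i/10), G_i = 10^(G_i,dB/10)
  Stage 1: F_1 = 10^(1.43/10) = 1.390, G_1 = 10^(13.4/10) = 21.88
  Stage 2: F_2 = 10^(6.60/10) = 4.571, G_2 = 10^(−6.60/10) = 0.2188
  Stage 3: F_3 = 10^(7.08/10) = 5.105, G_3 = 10^(17.3/10) = 53.70
Friis cascade:
  F = 1.390 + (4.571 − 1)/21.88 + (5.105 − 1)/4.786 = 2.411
NF = 10 log₁₀(2.411) = 3.82 dB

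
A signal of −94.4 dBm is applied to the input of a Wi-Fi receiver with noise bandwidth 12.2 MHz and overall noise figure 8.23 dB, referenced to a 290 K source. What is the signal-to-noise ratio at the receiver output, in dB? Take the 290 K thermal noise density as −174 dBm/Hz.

0.5 dB

Noise floor: N = −174 + 10 log₁₀(B) + NF
10 log₁₀(1.22×10⁷) = 70.86 dB
N = −174 + 70.86 + 8.23 = −94.91 dBm
SNR = P_sig − N = −94.4 − (−94.91) = 0.51 dB → 0.5 dB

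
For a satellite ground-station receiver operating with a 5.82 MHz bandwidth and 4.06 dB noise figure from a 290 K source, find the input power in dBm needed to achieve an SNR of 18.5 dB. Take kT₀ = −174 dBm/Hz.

−83.8 dBm

Sensitivity = −174 + 10 log₁₀(B) + NF + SNR_min
= −174 + 67.65 + 4.06 + 18.5
= −83.79 dBm → −83.8 dBm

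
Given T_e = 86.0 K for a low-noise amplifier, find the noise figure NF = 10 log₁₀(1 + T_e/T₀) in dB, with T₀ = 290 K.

1.13 dB

F = 1 + T_e/T₀ = 1 + 86.0/290 = 1.29655
NF = 10 log₁₀(1.29655) = 1.13 dB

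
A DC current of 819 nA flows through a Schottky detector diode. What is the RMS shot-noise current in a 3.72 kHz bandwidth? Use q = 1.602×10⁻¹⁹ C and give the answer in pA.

31.2 pA

I_n = √(2qI·B)
2qI·B = 2 × 1.602×10⁻¹⁹ × 8.19×10⁻⁷ × 3.72×10³ = 9.76×10⁻²² A²
I_n = √(9.76×10⁻²²) = 3.12×10⁻¹¹ A = 31.2 pA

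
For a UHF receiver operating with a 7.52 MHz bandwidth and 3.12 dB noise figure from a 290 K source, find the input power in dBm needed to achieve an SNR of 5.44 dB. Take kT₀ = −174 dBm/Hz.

Sensitivity = −174 + 10 log₁₀(B) + NF + SNR_min
= −174 + 68.76 + 3.12 + 5.44
= −96.68 dBm → −96.7 dBm

−96.7 dBm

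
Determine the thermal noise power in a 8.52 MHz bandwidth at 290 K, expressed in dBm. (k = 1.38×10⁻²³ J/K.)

P_n = kTB = 1.38×10⁻²³ × 290 × 8.52×10⁶ = 3.41×10⁻¹⁴ W
In dBm: 10 log₁₀(3.41×10⁻¹⁴ / 10⁻³) = −104.7 dBm

−104.7 dBm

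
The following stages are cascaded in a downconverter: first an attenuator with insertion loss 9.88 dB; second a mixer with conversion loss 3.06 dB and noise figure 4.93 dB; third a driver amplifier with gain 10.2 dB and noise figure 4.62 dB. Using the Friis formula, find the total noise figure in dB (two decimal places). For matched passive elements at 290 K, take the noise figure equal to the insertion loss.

18.30 dB

Convert to linear (a loss of L dB is a gain of −L dB): F_i = 10^(NF_i/10), G_i = 10^(G_i,dB/10)
  Stage 1: F_1 = 10^(9.88/10) = 9.727, G_1 = 10^(−9.88/10) = 0.1028
  Stage 2: F_2 = 10^(4.93/10) = 3.112, G_2 = 10^(−3.06/10) = 0.4943
  Stage 3: F_3 = 10^(4.62/10) = 2.897, G_3 = 10^(10.2/10) = 10.47
Friis cascade:
  F = 9.727 + (3.112 − 1)/0.1028 + (2.897 − 1)/0.05082 = 67.61
NF = 10 log₁₀(67.61) = 18.30 dB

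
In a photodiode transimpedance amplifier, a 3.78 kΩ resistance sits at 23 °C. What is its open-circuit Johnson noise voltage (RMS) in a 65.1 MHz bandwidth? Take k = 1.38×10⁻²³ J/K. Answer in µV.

T = 23 °C + 273.15 = 296.15 K
V_n = √(4kTRB)
4kTRB = 4 × 1.38×10⁻²³ × 296.15 × 3.78×10³ × 6.51×10⁷ = 4.02×10⁻⁹ V²
V_n = √(4.02×10⁻⁹) = 6.34×10⁻⁵ V = 63.4 µV

63.4 µV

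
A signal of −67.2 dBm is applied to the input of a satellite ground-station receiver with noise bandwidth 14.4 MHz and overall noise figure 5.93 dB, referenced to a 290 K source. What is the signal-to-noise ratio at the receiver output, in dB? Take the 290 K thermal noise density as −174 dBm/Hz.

Noise floor: N = −174 + 10 log₁₀(B) + NF
10 log₁₀(1.44×10⁷) = 71.58 dB
N = −174 + 71.58 + 5.93 = −96.49 dBm
SNR = P_sig − N = −67.2 − (−96.49) = 29.29 dB → 29.3 dB

29.3 dB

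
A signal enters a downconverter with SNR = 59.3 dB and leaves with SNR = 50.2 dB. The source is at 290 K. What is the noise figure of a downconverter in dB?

9.1 dB

NF (dB) = SNR_in(dB) − SNR_out(dB) when the source is at T₀
NF = 59.3 − 50.2 = 9.1 dB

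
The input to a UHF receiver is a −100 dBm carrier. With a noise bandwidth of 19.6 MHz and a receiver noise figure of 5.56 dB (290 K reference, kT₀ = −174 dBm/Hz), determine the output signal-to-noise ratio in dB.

Noise floor: N = −174 + 10 log₁₀(B) + NF
10 log₁₀(1.96×10⁷) = 72.92 dB
N = −174 + 72.92 + 5.56 = −95.52 dBm
SNR = P_sig − N = −100 − (−95.52) = −4.48 dB → −4.5 dB

−4.5 dB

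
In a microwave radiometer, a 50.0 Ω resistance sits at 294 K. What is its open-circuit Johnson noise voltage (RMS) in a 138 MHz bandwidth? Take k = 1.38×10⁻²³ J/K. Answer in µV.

10.6 µV

V_n = √(4kTRB)
4kTRB = 4 × 1.38×10⁻²³ × 294 × 5.00×10¹ × 1.38×10⁸ = 1.12×10⁻¹⁰ V²
V_n = √(1.12×10⁻¹⁰) = 1.06×10⁻⁵ V = 10.6 µV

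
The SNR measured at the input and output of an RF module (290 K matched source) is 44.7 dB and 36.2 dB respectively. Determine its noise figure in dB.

NF (dB) = SNR_in(dB) − SNR_out(dB) when the source is at T₀
NF = 44.7 − 36.2 = 8.5 dB

8.5 dB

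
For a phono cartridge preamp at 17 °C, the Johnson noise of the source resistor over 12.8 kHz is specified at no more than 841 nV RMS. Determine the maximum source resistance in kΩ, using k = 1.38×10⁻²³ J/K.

3.45 kΩ

T = 17 °C + 273.15 = 290.15 K
Johnson–Nyquist: V_n = √(4kTRB) ⇒ R = V_n² / (4kTB)
4kTB = 4 × 1.38×10⁻²³ × 290.15 × 1.28×10⁴ = 2.05×10⁻¹⁶
R = (8.41×10⁻⁷)² / 2.05×10⁻¹⁶ = 3.45×10³ Ω = 3.45 kΩ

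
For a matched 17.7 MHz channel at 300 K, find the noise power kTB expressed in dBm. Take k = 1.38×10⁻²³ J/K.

−101.4 dBm

P_n = kTB = 1.38×10⁻²³ × 300 × 1.77×10⁷ = 7.33×10⁻¹⁴ W
In dBm: 10 log₁₀(7.33×10⁻¹⁴ / 10⁻³) = −101.4 dBm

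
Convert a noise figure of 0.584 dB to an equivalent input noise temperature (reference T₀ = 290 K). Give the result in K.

F = 10^(0.584/10) = 1.14393
T_e = (F − 1)·T₀ = (1.14393 − 1) × 290 = 41.7 K

41.7 K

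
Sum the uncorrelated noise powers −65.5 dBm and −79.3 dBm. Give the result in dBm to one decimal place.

Convert to linear, add, convert back:
P₁ = 2.82×10⁻¹⁰ W, P₂ = 1.17×10⁻¹¹ W
P_tot = 2.94×10⁻¹⁰ W → 10 log₁₀(P_tot / 10⁻³) = −65.3 dBm

−65.3 dBm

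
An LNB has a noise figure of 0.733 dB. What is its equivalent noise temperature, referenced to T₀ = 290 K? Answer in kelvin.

53.3 K

F = 10^(0.733/10) = 1.18386
T_e = (F − 1)·T₀ = (1.18386 − 1) × 290 = 53.3 K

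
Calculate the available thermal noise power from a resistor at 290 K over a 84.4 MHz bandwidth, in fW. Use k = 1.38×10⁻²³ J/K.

P_n = kTB = 1.38×10⁻²³ × 290 × 8.44×10⁷ = 3.38×10⁻¹³ W = 338 fW

338 fW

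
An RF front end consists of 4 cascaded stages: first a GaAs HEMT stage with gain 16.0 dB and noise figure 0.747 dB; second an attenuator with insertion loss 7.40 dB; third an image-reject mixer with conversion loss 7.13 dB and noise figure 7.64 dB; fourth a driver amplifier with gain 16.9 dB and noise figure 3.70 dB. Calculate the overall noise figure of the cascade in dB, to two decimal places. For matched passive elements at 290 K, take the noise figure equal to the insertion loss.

Convert to linear (a loss of L dB is a gain of −L dB): F_i = 10^(NF_i/10), G_i = 10^(G_i,dB/10)
  Stage 1: F_1 = 10^(0.747/10) = 1.188, G_1 = 10^(16.0/10) = 39.81
  Stage 2: F_2 = 10^(7.40/10) = 5.495, G_2 = 10^(−7.40/10) = 0.1820
  Stage 3: F_3 = 10^(7.64/10) = 5.808, G_3 = 10^(−7.13/10) = 0.1936
  Stage 4: F_4 = 10^(3.70/10) = 2.344, G_4 = 10^(16.9/10) = 48.98
Friis cascade:
  F = 1.188 + (5.495 − 1)/39.81 + (5.808 − 1)/7.244 + (2.344 − 1)/1.403 = 2.922
NF = 10 log₁₀(2.922) = 4.66 dB

4.66 dB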